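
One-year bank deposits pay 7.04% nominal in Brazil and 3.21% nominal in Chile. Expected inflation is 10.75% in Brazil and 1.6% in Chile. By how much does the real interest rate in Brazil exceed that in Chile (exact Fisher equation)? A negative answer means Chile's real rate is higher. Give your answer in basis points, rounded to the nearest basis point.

-493 basis points

Brazil: (1 + 0.0704)/(1 + 0.1075) − 1 = -3.3499%
Chile: (1 + 0.0321)/(1 + 0.0160) − 1 = 1.5846%
Differential = -3.3499% − 1.5846% = -4.9345% → -493 basis points.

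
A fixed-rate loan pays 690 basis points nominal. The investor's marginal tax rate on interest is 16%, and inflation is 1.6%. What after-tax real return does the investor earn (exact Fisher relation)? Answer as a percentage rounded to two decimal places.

After-tax nominal return = 6.9% × (1 − 0.16) = 5.7960%.
1 + r = 1.05796 / 1.01600 = 1.041299
After-tax real rate = 1.041299 − 1 → 4.13%.

4.13%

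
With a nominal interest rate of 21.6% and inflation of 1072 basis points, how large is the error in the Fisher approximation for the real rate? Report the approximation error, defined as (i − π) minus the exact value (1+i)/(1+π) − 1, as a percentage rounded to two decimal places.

1.05%

Approximate: r ≈ 21.600% − 10.720% = 10.8800%
Exact: (1 + 0.2160)/(1 + 0.1072) − 1 = 9.8266%
Error = 10.8800% − 9.8266% = 1.0534% → 1.05%.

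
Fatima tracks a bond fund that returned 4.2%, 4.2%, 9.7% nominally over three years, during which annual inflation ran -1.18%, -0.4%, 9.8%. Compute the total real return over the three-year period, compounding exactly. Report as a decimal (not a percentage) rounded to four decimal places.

0.1021

Nominal growth factor = 1.0420 × 1.0420 × 1.0970 = 1.191083
Price-level growth factor = 0.9882 × 0.9960 × 1.0980 = 1.080703
Real growth factor = 1.191083 / 1.080703 = 1.102137
Total real return = 1.102137 − 1 → 0.1021.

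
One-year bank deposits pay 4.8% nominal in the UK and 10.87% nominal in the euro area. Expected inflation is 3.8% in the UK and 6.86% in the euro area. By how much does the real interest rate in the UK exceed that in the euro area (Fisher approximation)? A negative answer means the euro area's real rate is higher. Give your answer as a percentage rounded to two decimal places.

The UK: 4.8% − 3.8% = 1.000%
The euro area: 10.87% − 6.86% = 4.010%
Differential = -3.010% → -3.01%.

-3.01%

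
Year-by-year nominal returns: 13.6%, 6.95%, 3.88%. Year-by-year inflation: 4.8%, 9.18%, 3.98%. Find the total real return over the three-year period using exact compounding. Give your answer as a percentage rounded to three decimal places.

6.081%

Nominal growth factor = 1.1360 × 1.0695 × 1.0388 = 1.262092
Price-level growth factor = 1.0480 × 1.0918 × 1.0398 = 1.189746
Real growth factor = 1.262092 / 1.189746 = 1.060808
Total real return = 1.060808 − 1 → 6.081%.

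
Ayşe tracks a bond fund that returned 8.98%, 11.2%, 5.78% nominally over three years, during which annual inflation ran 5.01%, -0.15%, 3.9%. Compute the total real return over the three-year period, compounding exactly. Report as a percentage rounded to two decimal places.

17.67%

Nominal growth factor = 1.0898 × 1.1120 × 1.0578 = 1.281903
Price-level growth factor = 1.0501 × 0.9985 × 1.0390 = 1.089417
Real growth factor = 1.281903 / 1.089417 = 1.176687
Total real return = 1.176687 − 1 → 17.67%.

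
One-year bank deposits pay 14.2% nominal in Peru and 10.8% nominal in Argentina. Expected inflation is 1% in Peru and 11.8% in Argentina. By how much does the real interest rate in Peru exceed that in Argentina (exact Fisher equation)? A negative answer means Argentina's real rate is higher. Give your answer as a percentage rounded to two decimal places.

13.96%

Peru: (1 + 0.1420)/(1 + 0.0100) − 1 = 13.0693%
Argentina: (1 + 0.1080)/(1 + 0.1180) − 1 = -0.8945%
Differential = 13.0693% − (-0.8945%) = 13.9638% → 13.96%.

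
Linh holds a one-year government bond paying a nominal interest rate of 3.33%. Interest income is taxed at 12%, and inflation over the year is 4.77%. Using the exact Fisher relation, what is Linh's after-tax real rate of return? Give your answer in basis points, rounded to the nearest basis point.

After-tax nominal return = 3.33% × (1 − 0.12) = 2.9304%.
1 + r = 1.029304 / 1.04770 = 0.982442
After-tax real rate = 0.982442 − 1 → -176 basis points.

-176 basis points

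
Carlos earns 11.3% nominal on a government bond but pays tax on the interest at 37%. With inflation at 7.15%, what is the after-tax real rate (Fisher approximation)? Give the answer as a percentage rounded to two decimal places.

-0.03%

After-tax nominal return = 11.3% × (1 − 0.37) = 7.1190%.
r ≈ 7.1190% − 7.15% → -0.03%.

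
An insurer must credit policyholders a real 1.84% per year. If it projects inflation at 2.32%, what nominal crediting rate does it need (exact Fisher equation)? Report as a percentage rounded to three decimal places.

4.203%

(1 + i) = (1 + r)(1 + π) = 1.01840 × 1.02320 = 1.04202688
i = 1.04202688 − 1, so the required nominal rate is 4.203%.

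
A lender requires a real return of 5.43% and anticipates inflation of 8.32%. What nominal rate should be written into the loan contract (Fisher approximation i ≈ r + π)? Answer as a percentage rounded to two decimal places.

i ≈ r + π = 5.43% + 8.32% = 13.75%.

13.75%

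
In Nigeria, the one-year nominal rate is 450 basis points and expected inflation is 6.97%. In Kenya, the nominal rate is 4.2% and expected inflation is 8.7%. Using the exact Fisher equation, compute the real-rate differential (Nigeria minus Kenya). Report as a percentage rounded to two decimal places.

Nigeria: (1 + 0.0450)/(1 + 0.0697) − 1 = -2.3091%
Kenya: (1 + 0.0420)/(1 + 0.0870) − 1 = -4.1398%
Differential = -2.3091% − (-4.1398%) = 1.8308% → 1.83%.

1.83%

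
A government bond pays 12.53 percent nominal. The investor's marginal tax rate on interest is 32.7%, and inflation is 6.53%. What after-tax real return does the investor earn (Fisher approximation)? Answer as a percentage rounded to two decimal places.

1.90%

After-tax nominal return = 12.53% × (1 − 0.327) = 8.43269%.
r ≈ 8.43269% − 6.53% → 1.90%.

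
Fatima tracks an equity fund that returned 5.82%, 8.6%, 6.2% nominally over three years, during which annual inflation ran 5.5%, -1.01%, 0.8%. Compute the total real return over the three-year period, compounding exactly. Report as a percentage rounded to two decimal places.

Compound the nominal returns: 1.0582 × 1.0860 × 1.0620 = 1.220456.
Compound inflation: 1.0550 × 0.9899 × 1.0080 = 1.052699.
Deflate: 1.220456 / 1.052699 = 1.159359.
Total real return = 1.159359 − 1 → 15.94%.

15.94%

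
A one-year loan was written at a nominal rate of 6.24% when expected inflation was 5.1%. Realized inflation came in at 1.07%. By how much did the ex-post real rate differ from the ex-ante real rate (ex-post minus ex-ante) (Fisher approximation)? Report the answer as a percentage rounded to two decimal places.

4.03%

Ex-ante: 6.24% − 5.1% = 1.140%
Ex-post: 6.24% − 1.07% = 5.170%
Difference (ex-post − ex-ante) = 4.0300% → 4.03%.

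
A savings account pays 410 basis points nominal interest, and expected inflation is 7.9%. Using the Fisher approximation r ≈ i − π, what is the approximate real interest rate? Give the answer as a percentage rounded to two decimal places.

-3.80%

r ≈ i − π = 4.1% − 7.9% = -3.80%.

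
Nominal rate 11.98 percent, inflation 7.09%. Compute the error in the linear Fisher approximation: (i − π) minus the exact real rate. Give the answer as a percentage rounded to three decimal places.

Approximate: r ≈ 11.980% − 7.090% = 4.8900%
Exact: (1 + 0.1198)/(1 + 0.0709) − 1 = 4.5663%
Error = 4.8900% − 4.5663% = 0.3237% → 0.324%.

0.324%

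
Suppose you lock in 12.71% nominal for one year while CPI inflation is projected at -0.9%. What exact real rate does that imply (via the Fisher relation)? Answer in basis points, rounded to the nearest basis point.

1373 basis points

1 + r = 1.12710 / 0.99100 = 1.137336
r = 1.137336 − 1 = 13.7336%, i.e. 1373 basis points.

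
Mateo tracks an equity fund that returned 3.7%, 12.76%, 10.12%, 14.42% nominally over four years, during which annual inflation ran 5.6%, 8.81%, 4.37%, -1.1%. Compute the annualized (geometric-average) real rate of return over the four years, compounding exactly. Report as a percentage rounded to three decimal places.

Nominal growth factor = 1.0370 × 1.1276 × 1.1012 × 1.1442 = 1.47333657
Price-level growth factor = 1.0560 × 1.0881 × 1.0437 × 0.9890 = 1.18605466
Real growth factor = 1.47333657 / 1.18605466 = 1.24221642
Annualized real rate = 1.24221642^(1/4) − 1 = 5.5721% → 5.572%.

5.572%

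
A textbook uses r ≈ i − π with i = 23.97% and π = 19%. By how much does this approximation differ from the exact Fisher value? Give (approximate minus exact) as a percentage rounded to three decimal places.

0.794%

Approximate: r ≈ 23.970% − 19.000% = 4.9700%
Exact: (1 + 0.2397)/(1 + 0.1900) − 1 = 4.17647%
Error = 4.9700% − 4.17647% = 0.79353% → 0.794%.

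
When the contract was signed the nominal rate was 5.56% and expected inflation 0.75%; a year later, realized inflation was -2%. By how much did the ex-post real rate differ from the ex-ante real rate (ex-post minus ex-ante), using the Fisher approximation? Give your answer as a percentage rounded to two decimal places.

2.75%

Ex-ante: 5.56% − 0.75% = 4.810%
Ex-post: 5.56% − (-2%) = 7.560%
Difference (ex-post − ex-ante) = 2.7500% → 2.75%.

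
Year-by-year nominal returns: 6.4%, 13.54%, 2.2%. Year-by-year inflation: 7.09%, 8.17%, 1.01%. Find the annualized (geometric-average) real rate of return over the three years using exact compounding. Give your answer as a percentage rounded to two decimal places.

1.81%

Compound the nominal returns: 1.0640 × 1.1354 × 1.0220 = 1.23464304.
Compound inflation: 1.0709 × 1.0817 × 1.0101 = 1.17009229.
Deflate: 1.23464304 / 1.17009229 = 1.05516723.
Annualized real rate = 1.05516723^(1/3) − 1 = 1.8061% → 1.81%.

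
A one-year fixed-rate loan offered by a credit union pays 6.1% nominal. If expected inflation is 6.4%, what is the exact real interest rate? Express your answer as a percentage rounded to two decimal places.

-0.28%

By the Fisher equation, 1 + r = (1 + i)/(1 + π).
1 + r = 1.06100 / 1.06400 = 0.997180
r = 0.997180 − 1 = -0.2820%, i.e. -0.28%.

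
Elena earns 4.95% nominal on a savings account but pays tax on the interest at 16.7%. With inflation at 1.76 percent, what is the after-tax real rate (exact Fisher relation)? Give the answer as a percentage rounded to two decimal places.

After-tax nominal return = 4.95% × (1 − 0.167) = 4.12335%.
1 + r = 1.0412335 / 1.01760 = 1.023225
After-tax real rate = 1.023225 − 1 → 2.32%.

2.32%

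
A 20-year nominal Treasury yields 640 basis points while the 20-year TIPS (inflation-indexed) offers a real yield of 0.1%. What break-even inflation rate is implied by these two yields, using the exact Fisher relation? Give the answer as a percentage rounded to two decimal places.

6.29%

(1 + π) = (1 + i)/(1 + r) = 1.06400 / 1.00100 = 1.062937
Break-even inflation = 1.062937 − 1 → 6.29%.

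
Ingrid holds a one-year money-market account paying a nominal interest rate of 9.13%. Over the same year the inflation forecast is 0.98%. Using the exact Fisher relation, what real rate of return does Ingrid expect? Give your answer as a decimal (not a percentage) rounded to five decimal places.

By the Fisher relation, 1 + r = (1 + i)/(1 + π).
1 + r = 1.09130 / 1.00980 = 1.080709
r = 1.080709 − 1 = 8.0709%, i.e. 0.08071.

0.08071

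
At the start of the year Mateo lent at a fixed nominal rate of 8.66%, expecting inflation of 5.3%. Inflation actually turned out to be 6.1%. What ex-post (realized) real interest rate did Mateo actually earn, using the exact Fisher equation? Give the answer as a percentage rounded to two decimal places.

Ex-post: (1 + 0.0866)/(1 + 0.0610) − 1 = 2.4128%
So the realized real rate is 2.41%.

2.41%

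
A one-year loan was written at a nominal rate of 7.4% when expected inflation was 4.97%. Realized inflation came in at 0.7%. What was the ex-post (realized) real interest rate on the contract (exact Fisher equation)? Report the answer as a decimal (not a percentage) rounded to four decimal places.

0.0665

Ex-post: (1 + 0.0740)/(1 + 0.0070) − 1 = 6.6534%
So the realized real rate is 0.0665.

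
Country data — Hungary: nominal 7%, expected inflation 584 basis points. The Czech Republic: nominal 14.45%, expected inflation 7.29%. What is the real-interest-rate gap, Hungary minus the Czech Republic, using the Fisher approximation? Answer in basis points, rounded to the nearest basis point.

Hungary: 7% − 5.84% = 1.160%
The Czech Republic: 14.45% − 7.29% = 7.160%
Differential = -6.000% → -600 basis points.

-600 basis points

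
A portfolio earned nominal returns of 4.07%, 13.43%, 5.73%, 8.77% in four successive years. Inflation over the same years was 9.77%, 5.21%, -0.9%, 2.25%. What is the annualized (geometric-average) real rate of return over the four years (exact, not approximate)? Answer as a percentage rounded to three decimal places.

Nominal growth factor = 1.0407 × 1.1343 × 1.0573 × 1.0877 = 1.35756567
Price-level growth factor = 1.0977 × 1.0521 × 0.9910 × 1.0225 = 1.17024732
Real growth factor = 1.35756567 / 1.17024732 = 1.16006732
Annualized real rate = 1.16006732^(1/4) − 1 = 3.7817% → 3.782%.

3.782%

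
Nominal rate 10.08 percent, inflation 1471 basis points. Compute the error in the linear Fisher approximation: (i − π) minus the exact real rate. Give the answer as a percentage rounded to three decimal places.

-0.594%

Approximate: r ≈ 10.080% − 14.710% = -4.6300%
Exact: (1 + 0.1008)/(1 + 0.1471) − 1 = -4.0363%
Error = -4.6300% − (-4.0363%) = -0.5937% → -0.594%.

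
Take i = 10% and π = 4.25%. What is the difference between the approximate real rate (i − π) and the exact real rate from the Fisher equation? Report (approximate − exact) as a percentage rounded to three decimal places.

0.234%

Approximate: r ≈ 10.000% − 4.250% = 5.7500%
Exact: (1 + 0.1000)/(1 + 0.0425) − 1 = 5.5156%
Error = 5.7500% − 5.5156% = 0.2344% → 0.234%.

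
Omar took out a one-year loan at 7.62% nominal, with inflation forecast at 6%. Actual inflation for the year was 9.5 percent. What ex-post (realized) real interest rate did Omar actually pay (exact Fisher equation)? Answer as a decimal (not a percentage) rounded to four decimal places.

Ex-post: (1 + 0.0762)/(1 + 0.0950) − 1 = -1.7169%
So the realized real rate is -0.0172.

-0.0172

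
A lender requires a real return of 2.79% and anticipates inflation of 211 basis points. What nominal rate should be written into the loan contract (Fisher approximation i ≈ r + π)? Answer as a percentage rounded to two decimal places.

4.90%

i ≈ r + π = 2.79% + 2.11% = 4.90%.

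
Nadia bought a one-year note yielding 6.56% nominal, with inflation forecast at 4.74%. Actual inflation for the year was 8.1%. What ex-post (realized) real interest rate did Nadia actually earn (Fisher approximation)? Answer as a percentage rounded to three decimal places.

Ex-post: 6.56% − 8.1% = -1.540%
So the realized real rate is -1.540%.

-1.540%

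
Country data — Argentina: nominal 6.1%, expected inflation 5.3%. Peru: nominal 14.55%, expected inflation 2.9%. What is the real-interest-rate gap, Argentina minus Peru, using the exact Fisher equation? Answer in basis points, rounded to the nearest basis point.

Argentina: (1 + 0.0610)/(1 + 0.0530) − 1 = 0.7597%
Peru: (1 + 0.1455)/(1 + 0.0290) − 1 = 11.3217%
Differential = 0.7597% − 11.3217% = -10.5619% → -1056 basis points.

-1056 basis points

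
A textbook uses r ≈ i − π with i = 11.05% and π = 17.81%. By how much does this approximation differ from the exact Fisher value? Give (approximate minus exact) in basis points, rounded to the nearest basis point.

Approximate: r ≈ 11.050% − 17.810% = -6.7600%
Exact: (1 + 0.1105)/(1 + 0.1781) − 1 = -5.7381%
Error = -6.7600% − (-5.7381%) = -1.0219% → -102 basis points.

-102 basis points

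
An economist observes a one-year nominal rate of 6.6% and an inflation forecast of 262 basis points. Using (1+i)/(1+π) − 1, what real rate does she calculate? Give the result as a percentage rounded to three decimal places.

3.878%

By the Fisher equation, 1 + r = (1 + i)/(1 + π).
1 + r = 1.06600 / 1.02620 = 1.038784
r = 1.038784 − 1 = 3.8784%, i.e. 3.878%.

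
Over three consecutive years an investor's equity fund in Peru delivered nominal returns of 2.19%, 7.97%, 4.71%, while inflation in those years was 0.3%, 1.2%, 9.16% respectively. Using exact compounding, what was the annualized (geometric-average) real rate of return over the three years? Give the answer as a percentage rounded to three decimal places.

Compound the nominal returns: 1.0219 × 1.0797 × 1.0471 = 1.15531300.
Compound inflation: 1.0030 × 1.0120 × 1.0916 = 1.10801330.
Deflate: 1.15531300 / 1.10801330 = 1.04268875.
Annualized real rate = 1.04268875^(1/3) − 1 = 1.4032% → 1.403%.

1.403%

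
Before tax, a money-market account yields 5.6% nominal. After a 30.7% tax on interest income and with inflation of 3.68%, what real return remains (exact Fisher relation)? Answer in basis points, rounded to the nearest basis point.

After-tax nominal return = 5.6% × (1 − 0.307) = 3.8808%.
1 + r = 1.038808 / 1.03680 = 1.001937
After-tax real rate = 1.001937 − 1 → 19 basis points.

19 basis points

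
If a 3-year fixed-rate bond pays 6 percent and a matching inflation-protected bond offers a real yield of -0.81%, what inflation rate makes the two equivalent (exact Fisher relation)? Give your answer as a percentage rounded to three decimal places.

(1 + π) = (1 + i)/(1 + r) = 1.06000 / 0.99190 = 1.068656
Break-even inflation = 1.068656 − 1 → 6.866%.

6.866%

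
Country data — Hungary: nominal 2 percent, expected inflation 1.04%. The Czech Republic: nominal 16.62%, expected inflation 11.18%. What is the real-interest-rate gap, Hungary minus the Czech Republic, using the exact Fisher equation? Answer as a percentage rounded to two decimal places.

-3.94%

Hungary: (1 + 0.0200)/(1 + 0.0104) − 1 = 0.9501%
The Czech Republic: (1 + 0.1662)/(1 + 0.1118) − 1 = 4.8930%
Differential = 0.9501% − 4.8930% = -3.9428% → -3.94%.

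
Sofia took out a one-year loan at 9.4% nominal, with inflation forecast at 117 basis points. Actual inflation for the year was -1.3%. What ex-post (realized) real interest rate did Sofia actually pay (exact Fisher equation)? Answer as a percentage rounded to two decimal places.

10.84%

Ex-post: (1 + 0.0940)/(1 − 0.0130) − 1 = 10.8409%
So the realized real rate is 10.84%.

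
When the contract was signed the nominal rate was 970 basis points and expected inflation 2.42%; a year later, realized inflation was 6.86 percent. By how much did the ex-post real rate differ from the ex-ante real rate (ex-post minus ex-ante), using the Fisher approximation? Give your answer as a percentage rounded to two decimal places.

Ex-ante: 9.7% − 2.42% = 7.280%
Ex-post: 9.7% − 6.86% = 2.840%
Difference (ex-post − ex-ante) = -4.4400% → -4.44%.

-4.44%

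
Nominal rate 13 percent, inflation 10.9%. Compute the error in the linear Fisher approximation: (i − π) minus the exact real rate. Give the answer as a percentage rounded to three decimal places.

0.206%

Approximate: r ≈ 13.000% − 10.900% = 2.1000%
Exact: (1 + 0.1300)/(1 + 0.1090) − 1 = 1.8936%
Error = 2.1000% − 1.8936% = 0.2064% → 0.206%.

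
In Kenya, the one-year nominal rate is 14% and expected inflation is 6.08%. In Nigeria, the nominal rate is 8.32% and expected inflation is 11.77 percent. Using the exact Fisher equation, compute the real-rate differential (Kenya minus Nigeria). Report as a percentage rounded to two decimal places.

10.55%

Kenya: (1 + 0.1400)/(1 + 0.0608) − 1 = 7.4661%
Nigeria: (1 + 0.0832)/(1 + 0.1177) − 1 = -3.0867%
Differential = 7.4661% − (-3.0867%) = 10.5528% → 10.55%.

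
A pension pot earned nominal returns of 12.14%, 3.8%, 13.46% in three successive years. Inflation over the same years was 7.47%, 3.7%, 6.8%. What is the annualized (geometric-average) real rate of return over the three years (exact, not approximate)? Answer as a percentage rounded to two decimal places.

Nominal growth factor = 1.1214 × 1.0380 × 1.1346 = 1.32068938
Price-level growth factor = 1.0747 × 1.0370 × 1.0680 = 1.19024745
Real growth factor = 1.32068938 / 1.19024745 = 1.10959228
Annualized real rate = 1.10959228^(1/3) − 1 = 3.5272% → 3.53%.

3.53%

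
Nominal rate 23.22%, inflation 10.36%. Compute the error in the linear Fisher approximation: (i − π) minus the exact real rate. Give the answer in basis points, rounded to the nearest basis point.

121 basis points

Approximate: r ≈ 23.220% − 10.360% = 12.8600%
Exact: (1 + 0.2322)/(1 + 0.1036) − 1 = 11.6528%
Error = 12.8600% − 11.6528% = 1.2072% → 121 basis points.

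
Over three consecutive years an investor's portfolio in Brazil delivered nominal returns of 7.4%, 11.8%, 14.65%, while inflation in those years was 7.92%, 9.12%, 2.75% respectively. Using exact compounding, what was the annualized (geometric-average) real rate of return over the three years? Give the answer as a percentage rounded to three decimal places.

4.394%

Nominal growth factor = 1.0740 × 1.1180 × 1.1465 = 1.37663924
Price-level growth factor = 1.0792 × 1.0912 × 1.0275 = 1.21000767
Real growth factor = 1.37663924 / 1.21000767 = 1.13771116
Annualized real rate = 1.13771116^(1/3) − 1 = 4.3944% → 4.394%.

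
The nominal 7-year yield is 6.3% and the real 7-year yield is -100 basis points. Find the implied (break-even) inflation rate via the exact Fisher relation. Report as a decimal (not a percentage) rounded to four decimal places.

(1 + π) = (1 + i)/(1 + r) = 1.06300 / 0.99000 = 1.073737
Break-even inflation = 1.073737 − 1 → 0.0737.

0.0737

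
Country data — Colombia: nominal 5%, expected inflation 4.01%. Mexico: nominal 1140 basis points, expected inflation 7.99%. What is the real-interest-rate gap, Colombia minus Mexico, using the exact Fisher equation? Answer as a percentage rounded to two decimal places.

-2.21%

Colombia: (1 + 0.0500)/(1 + 0.0401) − 1 = 0.9518%
Mexico: (1 + 0.1140)/(1 + 0.0799) − 1 = 3.1577%
Differential = 0.9518% − 3.1577% = -2.2059% → -2.21%.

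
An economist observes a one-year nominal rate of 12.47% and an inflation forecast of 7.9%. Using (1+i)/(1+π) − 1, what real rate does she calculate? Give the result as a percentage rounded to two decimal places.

1 + r = 1.12470 / 1.07900 = 1.042354
r = 1.042354 − 1 = 4.2354%, i.e. 4.24%.

4.24%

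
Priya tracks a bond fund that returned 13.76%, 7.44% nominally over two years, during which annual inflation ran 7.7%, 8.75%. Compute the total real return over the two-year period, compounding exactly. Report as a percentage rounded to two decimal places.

4.35%

Nominal growth factor = 1.1376 × 1.0744 = 1.222237
Price-level growth factor = 1.0770 × 1.0875 = 1.171238
Real growth factor = 1.222237 / 1.171238 = 1.043544
Total real return = 1.043544 − 1 → 4.35%.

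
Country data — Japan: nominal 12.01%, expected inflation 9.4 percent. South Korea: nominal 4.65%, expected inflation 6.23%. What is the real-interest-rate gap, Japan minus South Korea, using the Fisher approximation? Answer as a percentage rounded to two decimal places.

Japan: 12.01% − 9.4% = 2.610%
South Korea: 4.65% − 6.23% = -1.580%
Differential = 4.190% → 4.19%.

4.19%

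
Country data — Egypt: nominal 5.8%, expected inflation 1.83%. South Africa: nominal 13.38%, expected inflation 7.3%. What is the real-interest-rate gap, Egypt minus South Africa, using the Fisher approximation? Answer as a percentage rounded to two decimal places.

Egypt: 5.8% − 1.83% = 3.970%
South Africa: 13.38% − 7.3% = 6.080%
Differential = -2.110% → -2.11%.

-2.11%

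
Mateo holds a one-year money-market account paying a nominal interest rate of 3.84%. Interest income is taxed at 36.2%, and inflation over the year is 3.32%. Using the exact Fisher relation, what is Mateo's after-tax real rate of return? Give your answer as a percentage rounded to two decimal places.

-0.84%

After-tax nominal return = 3.84% × (1 − 0.362) = 2.44992%.
1 + r = 1.0244992 / 1.03320 = 0.991579
After-tax real rate = 0.991579 − 1 → -0.84%.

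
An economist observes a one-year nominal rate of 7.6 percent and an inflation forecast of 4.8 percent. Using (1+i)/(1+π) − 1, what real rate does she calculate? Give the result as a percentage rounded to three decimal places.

2.672%

By the Fisher equation, 1 + r = (1 + i)/(1 + π).
1 + r = 1.07600 / 1.04800 = 1.026718
r = 1.026718 − 1 = 2.6718%, i.e. 2.672%.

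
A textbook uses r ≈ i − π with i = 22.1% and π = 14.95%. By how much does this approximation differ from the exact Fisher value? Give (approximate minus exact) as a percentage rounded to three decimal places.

0.930%

Approximate: r ≈ 22.100% − 14.950% = 7.1500%
Exact: (1 + 0.2210)/(1 + 0.1495) − 1 = 6.2201%
Error = 7.1500% − 6.2201% = 0.9299% → 0.930%.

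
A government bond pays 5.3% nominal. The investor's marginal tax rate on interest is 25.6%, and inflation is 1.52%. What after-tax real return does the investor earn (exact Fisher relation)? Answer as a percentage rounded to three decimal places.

2.387%

After-tax nominal return = 5.3% × (1 − 0.256) = 3.9432%.
1 + r = 1.039432 / 1.01520 = 1.023869
After-tax real rate = 1.023869 − 1 → 2.387%.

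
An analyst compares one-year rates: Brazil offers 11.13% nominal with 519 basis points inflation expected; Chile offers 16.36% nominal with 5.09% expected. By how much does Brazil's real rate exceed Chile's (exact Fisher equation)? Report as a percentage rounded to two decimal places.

-5.08%

Brazil: (1 + 0.1113)/(1 + 0.0519) − 1 = 5.6469%
Chile: (1 + 0.1636)/(1 + 0.0509) − 1 = 10.7241%
Differential = 5.6469% − 10.7241% = -5.0772% → -5.08%.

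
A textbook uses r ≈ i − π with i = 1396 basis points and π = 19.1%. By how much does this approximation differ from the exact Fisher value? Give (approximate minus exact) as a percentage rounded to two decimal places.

Approximate: r ≈ 13.960% − 19.100% = -5.1400%
Exact: (1 + 0.1396)/(1 + 0.1910) − 1 = -4.3157%
Error = -5.1400% − (-4.3157%) = -0.8243% → -0.82%.

-0.82%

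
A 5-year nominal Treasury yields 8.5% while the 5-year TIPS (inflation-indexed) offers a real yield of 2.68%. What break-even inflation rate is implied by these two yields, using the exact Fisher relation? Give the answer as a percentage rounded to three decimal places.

5.668%

(1 + π) = (1 + i)/(1 + r) = 1.08500 / 1.02680 = 1.056681
Break-even inflation = 1.056681 − 1 → 5.668%.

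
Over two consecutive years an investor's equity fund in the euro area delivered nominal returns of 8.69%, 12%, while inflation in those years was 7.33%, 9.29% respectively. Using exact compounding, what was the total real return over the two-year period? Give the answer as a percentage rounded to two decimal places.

3.78%

Nominal growth factor = 1.0869 × 1.1200 = 1.217328
Price-level growth factor = 1.0733 × 1.0929 = 1.173010
Real growth factor = 1.217328 / 1.173010 = 1.037782
Total real return = 1.037782 − 1 → 3.78%.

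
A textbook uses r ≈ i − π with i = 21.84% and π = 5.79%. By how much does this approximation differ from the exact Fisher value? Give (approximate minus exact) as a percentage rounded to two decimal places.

Approximate: r ≈ 21.840% − 5.790% = 16.0500%
Exact: (1 + 0.2184)/(1 + 0.0579) − 1 = 15.1716%
Error = 16.0500% − 15.1716% = 0.8784% → 0.88%.

0.88%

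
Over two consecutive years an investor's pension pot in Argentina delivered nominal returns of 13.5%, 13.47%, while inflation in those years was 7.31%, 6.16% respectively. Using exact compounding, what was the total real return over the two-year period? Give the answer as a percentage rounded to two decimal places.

13.05%

Nominal growth factor = 1.1350 × 1.1347 = 1.287885
Price-level growth factor = 1.0731 × 1.0616 = 1.139203
Real growth factor = 1.287885 / 1.139203 = 1.130514
Total real return = 1.130514 − 1 → 13.05%.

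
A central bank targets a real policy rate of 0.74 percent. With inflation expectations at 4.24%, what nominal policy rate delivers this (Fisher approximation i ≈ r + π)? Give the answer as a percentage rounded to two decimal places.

i ≈ r + π = 0.74% + 4.24% = 4.98%.

4.98%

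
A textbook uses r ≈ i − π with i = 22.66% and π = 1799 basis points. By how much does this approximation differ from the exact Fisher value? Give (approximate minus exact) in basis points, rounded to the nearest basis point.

71 basis points

Approximate: r ≈ 22.660% − 17.990% = 4.6700%
Exact: (1 + 0.2266)/(1 + 0.1799) − 1 = 3.9580%
Error = 4.6700% − 3.9580% = 0.7120% → 71 basis points.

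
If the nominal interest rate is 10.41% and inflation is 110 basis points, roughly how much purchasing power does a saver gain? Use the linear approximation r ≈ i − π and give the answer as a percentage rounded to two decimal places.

r ≈ i − π = 10.41% − 1.1% = 9.31%.

9.31%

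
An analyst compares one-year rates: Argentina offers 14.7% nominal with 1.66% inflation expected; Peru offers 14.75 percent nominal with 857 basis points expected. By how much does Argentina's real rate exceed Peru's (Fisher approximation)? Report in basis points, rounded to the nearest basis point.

686 basis points

Argentina: 14.7% − 1.66% = 13.040%
Peru: 14.75% − 8.57% = 6.180%
Differential = 6.860% → 686 basis points.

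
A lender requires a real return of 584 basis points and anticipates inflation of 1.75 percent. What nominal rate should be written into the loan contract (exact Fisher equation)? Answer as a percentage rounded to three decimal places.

7.692%

(1 + i) = (1 + r)(1 + π) = 1.05840 × 1.01750 = 1.076922
i = 1.076922 − 1, so the required nominal rate is 7.692%.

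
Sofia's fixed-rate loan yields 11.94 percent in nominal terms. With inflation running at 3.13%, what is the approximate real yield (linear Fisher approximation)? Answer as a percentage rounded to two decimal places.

8.81%

r ≈ i − π = 11.94% − 3.13% = 8.81%.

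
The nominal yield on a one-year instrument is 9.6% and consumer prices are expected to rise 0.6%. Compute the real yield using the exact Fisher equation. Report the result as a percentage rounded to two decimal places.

By the Fisher equation, 1 + r = (1 + i)/(1 + π).
1 + r = 1.09600 / 1.00600 = 1.089463
r = 1.089463 − 1 = 8.9463%, i.e. 8.95%.

8.95%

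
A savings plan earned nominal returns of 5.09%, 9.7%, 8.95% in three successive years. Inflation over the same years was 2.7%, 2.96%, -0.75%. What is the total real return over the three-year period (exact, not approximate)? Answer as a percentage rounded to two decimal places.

19.68%

Nominal growth factor = 1.0509 × 1.0970 × 1.0895 = 1.256016
Price-level growth factor = 1.0270 × 1.0296 × 0.9925 = 1.049469
Real growth factor = 1.256016 / 1.049469 = 1.196812
Total real return = 1.196812 − 1 → 19.68%.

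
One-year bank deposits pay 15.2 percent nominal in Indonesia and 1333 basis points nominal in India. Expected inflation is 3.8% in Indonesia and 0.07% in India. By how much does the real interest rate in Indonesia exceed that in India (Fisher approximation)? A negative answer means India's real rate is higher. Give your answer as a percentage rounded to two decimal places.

-1.86%

Indonesia: 15.2% − 3.8% = 11.400%
India: 13.33% − 0.07% = 13.260%
Differential = -1.860% → -1.86%.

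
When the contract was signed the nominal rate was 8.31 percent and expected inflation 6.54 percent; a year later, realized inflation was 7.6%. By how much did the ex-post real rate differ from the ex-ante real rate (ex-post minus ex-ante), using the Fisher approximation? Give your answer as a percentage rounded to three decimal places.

-1.060%

Ex-ante: 8.31% − 6.54% = 1.770%
Ex-post: 8.31% − 7.6% = 0.710%
Difference (ex-post − ex-ante) = -1.0600% → -1.060%.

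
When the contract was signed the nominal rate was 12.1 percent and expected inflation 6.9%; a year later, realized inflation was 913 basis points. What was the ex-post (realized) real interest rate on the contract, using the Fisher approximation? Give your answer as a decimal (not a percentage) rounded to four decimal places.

Ex-post: 12.1% − 9.13% = 2.970%
So the realized real rate is 0.0297.

0.0297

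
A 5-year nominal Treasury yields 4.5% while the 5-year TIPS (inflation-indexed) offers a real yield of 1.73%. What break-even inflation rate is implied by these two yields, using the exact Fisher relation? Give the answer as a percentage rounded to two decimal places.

(1 + π) = (1 + i)/(1 + r) = 1.04500 / 1.01730 = 1.027229
Break-even inflation = 1.027229 − 1 → 2.72%.

2.72%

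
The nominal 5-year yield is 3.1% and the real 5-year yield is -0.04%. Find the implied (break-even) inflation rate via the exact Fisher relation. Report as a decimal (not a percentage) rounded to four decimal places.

(1 + π) = (1 + i)/(1 + r) = 1.03100 / 0.99960 = 1.031413
Break-even inflation = 1.031413 − 1 → 0.0314.

0.0314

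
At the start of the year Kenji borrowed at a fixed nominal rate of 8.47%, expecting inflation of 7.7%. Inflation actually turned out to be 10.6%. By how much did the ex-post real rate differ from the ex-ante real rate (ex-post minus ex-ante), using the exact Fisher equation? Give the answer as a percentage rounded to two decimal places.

Ex-ante: (1 + 0.0847)/(1 + 0.0770) − 1 = 0.7149%
Ex-post: (1 + 0.0847)/(1 + 0.1060) − 1 = -1.9259%
Difference (ex-post − ex-ante) = -2.6408% → -2.64%.

-2.64%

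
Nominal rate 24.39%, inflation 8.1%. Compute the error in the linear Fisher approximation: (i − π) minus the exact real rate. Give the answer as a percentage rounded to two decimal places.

Approximate: r ≈ 24.390% − 8.100% = 16.2900%
Exact: (1 + 0.2439)/(1 + 0.0810) − 1 = 15.0694%
Error = 16.2900% − 15.0694% = 1.2206% → 1.22%.

1.22%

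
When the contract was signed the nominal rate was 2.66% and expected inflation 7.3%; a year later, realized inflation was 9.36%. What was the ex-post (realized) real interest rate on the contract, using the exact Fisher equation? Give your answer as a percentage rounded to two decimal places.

-6.13%

Ex-post: (1 + 0.0266)/(1 + 0.0936) − 1 = -6.1266%
So the realized real rate is -6.13%.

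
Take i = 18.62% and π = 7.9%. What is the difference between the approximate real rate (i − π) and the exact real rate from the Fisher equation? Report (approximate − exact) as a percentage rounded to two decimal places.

Approximate: r ≈ 18.620% − 7.900% = 10.7200%
Exact: (1 + 0.1862)/(1 + 0.0790) − 1 = 9.9351%
Error = 10.7200% − 9.9351% = 0.7849% → 0.78%.

0.78%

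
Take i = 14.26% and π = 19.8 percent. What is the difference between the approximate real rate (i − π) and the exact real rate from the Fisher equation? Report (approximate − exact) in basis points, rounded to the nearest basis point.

Approximate: r ≈ 14.260% − 19.800% = -5.5400%
Exact: (1 + 0.1426)/(1 + 0.1980) − 1 = -4.6244%
Error = -5.5400% − (-4.6244%) = -0.9156% → -92 basis points.

-92 basis points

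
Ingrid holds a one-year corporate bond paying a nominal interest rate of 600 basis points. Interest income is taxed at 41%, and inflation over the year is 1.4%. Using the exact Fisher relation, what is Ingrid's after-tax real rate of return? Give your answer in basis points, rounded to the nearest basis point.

After-tax nominal return = 6% × (1 − 0.41) = 3.5400%.
1 + r = 1.03540 / 1.01400 = 1.021105
After-tax real rate = 1.021105 − 1 → 211 basis points.

211 basis points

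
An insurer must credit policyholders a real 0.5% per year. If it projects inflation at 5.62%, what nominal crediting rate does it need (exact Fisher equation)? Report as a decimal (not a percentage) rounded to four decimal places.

(1 + i) = (1 + r)(1 + π) = 1.00500 × 1.05620 = 1.061481
i = 1.061481 − 1, so the required nominal rate is 0.0615.

0.0615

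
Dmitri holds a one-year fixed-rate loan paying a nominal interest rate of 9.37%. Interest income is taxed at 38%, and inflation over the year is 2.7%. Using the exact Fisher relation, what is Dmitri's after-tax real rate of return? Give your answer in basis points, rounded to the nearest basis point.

303 basis points

After-tax nominal return = 9.37% × (1 − 0.38) = 5.8094%.
1 + r = 1.058094 / 1.02700 = 1.030277
After-tax real rate = 1.030277 − 1 → 303 basis points.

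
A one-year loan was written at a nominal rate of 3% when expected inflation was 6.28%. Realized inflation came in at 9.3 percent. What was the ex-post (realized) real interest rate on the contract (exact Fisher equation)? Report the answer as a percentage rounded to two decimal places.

Ex-post: (1 + 0.0300)/(1 + 0.0930) − 1 = -5.7640%
So the realized real rate is -5.76%.

-5.76%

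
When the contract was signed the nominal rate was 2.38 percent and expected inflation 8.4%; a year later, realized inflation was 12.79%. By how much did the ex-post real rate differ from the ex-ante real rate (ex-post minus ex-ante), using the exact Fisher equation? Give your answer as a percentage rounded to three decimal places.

Ex-ante: (1 + 0.0238)/(1 + 0.0840) − 1 = -5.5535%
Ex-post: (1 + 0.0238)/(1 + 0.1279) − 1 = -9.2295%
Difference (ex-post − ex-ante) = -3.6760% → -3.676%.

-3.676%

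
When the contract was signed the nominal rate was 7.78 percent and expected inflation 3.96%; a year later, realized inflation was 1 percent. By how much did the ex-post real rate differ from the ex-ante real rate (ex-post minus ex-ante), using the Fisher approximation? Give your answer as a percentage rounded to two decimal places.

2.96%

Ex-ante: 7.78% − 3.96% = 3.820%
Ex-post: 7.78% − 1% = 6.780%
Difference (ex-post − ex-ante) = 2.9600% → 2.96%.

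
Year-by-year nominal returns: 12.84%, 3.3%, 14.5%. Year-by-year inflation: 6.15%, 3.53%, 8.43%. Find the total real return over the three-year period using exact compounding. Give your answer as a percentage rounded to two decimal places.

Nominal growth factor = 1.1284 × 1.0330 × 1.1450 = 1.334655
Price-level growth factor = 1.0615 × 1.0353 × 1.0843 = 1.191614
Real growth factor = 1.334655 / 1.191614 = 1.120039
Total real return = 1.120039 − 1 → 12.00%.

12.00%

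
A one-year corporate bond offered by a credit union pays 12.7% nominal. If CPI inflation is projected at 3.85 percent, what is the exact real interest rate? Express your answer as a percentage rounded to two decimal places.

8.52%

1 + r = 1.12700 / 1.03850 = 1.085219
r = 1.085219 − 1 = 8.5219%, i.e. 8.52%.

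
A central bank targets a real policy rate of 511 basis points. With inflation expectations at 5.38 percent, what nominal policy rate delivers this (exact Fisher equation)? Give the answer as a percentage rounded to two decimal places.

(1 + i) = (1 + r)(1 + π) = 1.05110 × 1.05380 = 1.10764918
i = 1.10764918 − 1, so the required nominal rate is 10.76%.

10.76%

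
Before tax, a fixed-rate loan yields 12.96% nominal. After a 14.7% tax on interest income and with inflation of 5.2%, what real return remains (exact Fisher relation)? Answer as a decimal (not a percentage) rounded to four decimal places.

0.0557

After-tax nominal return = 12.96% × (1 − 0.147) = 11.05488%.
1 + r = 1.1105488 / 1.05200 = 1.055655
After-tax real rate = 1.055655 − 1 → 0.0557.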